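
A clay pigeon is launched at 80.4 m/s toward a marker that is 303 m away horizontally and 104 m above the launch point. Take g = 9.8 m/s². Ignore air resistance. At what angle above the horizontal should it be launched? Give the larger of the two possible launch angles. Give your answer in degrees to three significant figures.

74.8°

Trajectory: y = x tanθ − g x² (1 + tan²θ)/(2v₀²). With x = 303, y = 104, v₀ = 80.4, g = 9.80:
69.59 tan²θ − 303 tanθ + (173.6) = 0.
tanθ = [303 ± √(303² − 4 × 69.59 × (173.6))] / (2 × 69.59) = (303 ± 208.5) / 139.2, giving tanθ = 0.6787 or 3.675.
θ = 34.17° or 74.78°; the larger is 74.78°.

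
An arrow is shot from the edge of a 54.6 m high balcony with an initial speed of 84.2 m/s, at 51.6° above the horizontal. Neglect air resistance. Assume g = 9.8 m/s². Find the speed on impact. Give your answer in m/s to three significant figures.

Resolve: vₓ = 84.20 cos 51.6° = 52.30 m/s and v_y0 = 84.20 sin 51.6° = 65.99 m/s.
Vertical motion (up positive, ground at y = 0): 4.900 t² − (65.99) t − 54.6 = 0, so t = (65.99 + √(65.99² + 2·9.80·54.6)) / 9.80 = (65.99 + 73.65) / 9.80 = 14.25 s.
Vertical velocity at impact: v_y = v_y0 − g t = 65.99 − 9.80 × 14.25 = −73.65 m/s.
Speed: |v| = √(vₓ² + v_y²) = √(52.30² + 73.65²) = 90.33 m/s.

90.3 m/s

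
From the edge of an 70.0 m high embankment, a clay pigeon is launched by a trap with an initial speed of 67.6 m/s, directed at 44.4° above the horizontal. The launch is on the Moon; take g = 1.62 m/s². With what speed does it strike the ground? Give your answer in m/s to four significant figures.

69.26 m/s

Resolve: vₓ = 67.60 cos 44.4° = 48.30 m/s and v_y0 = 67.60 sin 44.4° = 47.30 m/s.
The projectile lands when y = 70.0 + (47.30) t − ½·1.62·t² = 0. Positive root: t = (47.30 + √(47.30² + 2·1.62·70.0)) / 1.62 = (47.30 + 49.64) / 1.62 = 59.84 s.
Vertical velocity at impact: v_y = v_y0 − g t = 47.30 − 1.62 × 59.84 = −49.64 m/s.
Speed: |v| = √(vₓ² + v_y²) = √(48.30² + 49.64²) = 69.26 m/s.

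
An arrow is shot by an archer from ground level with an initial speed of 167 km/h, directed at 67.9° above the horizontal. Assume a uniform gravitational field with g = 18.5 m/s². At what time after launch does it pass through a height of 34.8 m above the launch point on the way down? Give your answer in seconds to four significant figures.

3.602 s

Convert: 167 km/h = 167/3.6 = 46.39 m/s.
vₓ = 46.39 cos 67.9° = 17.45 m/s; v_y0 = 46.39 sin 67.9° = 42.98 m/s.
Set y = v_y0 t − ½ g t² = 34.8: 9.250 t² − 42.98 t + 34.8 = 0.
Quadratic formula: t = (42.98 ± √559.73) / 18.5 = (42.98 ± 23.66) / 18.5 → t = 1.044 s or 3.602 s.
The descending-branch root is 3.602 s.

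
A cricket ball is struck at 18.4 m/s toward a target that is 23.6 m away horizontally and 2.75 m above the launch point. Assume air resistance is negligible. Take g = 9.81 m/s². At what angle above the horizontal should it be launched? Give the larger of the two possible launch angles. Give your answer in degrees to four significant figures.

Trajectory: y = x tanθ − g x² (1 + tan²θ)/(2v₀²). With x = 23.6, y = 2.75, v₀ = 18.4, g = 9.81:
8.069 tan²θ − 23.6 tanθ + (10.82) = 0.
tanθ = [23.6 ± √(23.6² − 4 × 8.069 × (10.82))] / (2 × 8.069) = (23.6 ± 14.41) / 16.14, giving tanθ = 0.5692 or 2.355.
θ = 29.65° or 67.00°; the larger is 67.00°.

67.00°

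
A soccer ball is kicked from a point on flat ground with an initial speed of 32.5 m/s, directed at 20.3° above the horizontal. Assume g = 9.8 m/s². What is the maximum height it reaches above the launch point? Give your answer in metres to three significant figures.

Resolve: vₓ = 32.50 cos 20.3° = 30.48 m/s and v_y0 = 32.50 sin 20.3° = 11.28 m/s.
Maximum height: H = v_y0² / (2g) = 11.28² / (2 × 9.80) = 6.486 m.

6.49 m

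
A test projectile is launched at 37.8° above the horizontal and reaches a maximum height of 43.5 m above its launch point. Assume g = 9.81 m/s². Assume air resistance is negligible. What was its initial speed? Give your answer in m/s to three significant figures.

At the peak v_y = 0, so v_y0 = √(2gH) = √(2 × 9.81 × 43.5) = 29.21 m/s.
v_y0 = v₀ sin θ ⇒ v₀ = 29.21 / sin 37.8° = 47.66 m/s.

47.7 m/s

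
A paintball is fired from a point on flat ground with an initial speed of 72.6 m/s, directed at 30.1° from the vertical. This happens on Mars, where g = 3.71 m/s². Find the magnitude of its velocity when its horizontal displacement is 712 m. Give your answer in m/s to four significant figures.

Horizontal component vₓ = 72.60 sin 30.1° = 36.41 m/s; vertical v_y0 = 72.60 cos 30.1° = 62.81 m/s.
x = vₓ t ⇒ t = 712/36.41 = 19.56 s.
Vertical velocity there: v_y = v_y0 − g t = 62.81 − 3.71 × 19.56 = −9.740 m/s.
Speed: √(vₓ² + v_y²) = √(36.41² + 9.740²) = 37.69 m/s.

37.69 m/s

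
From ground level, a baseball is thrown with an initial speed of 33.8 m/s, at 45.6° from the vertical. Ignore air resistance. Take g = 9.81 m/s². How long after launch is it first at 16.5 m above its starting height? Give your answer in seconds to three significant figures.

Components: vₓ = 33.80 sin 45.6° = 24.15 m/s, v_y0 = 33.80 cos 45.6° = 23.65 m/s.
Height y(t) = 23.65 t − 4.905 t² = 16.5 gives 4.905 t² − 23.65 t + 16.5 = 0.
Quadratic formula: t = (23.65 ± √235.53) / 9.81 = (23.65 ± 15.35) / 9.81 → t = 0.8463 s or 3.975 s.
The first (ascending) time is 0.8463 s.

0.846 s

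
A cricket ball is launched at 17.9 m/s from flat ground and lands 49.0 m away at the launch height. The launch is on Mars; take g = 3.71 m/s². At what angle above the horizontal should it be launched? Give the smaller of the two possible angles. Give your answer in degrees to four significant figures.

17.28°

Level-ground range R = v₀² sin(2θ)/g ⇒ sin(2θ) = gR/v₀² = 3.71 × 49.0 / 17.9² = 0.5674.
2θ = 34.57° or 180° − 34.57° = 145.4°, so θ = 17.28° or 72.72°.
The smaller angle is 17.28°.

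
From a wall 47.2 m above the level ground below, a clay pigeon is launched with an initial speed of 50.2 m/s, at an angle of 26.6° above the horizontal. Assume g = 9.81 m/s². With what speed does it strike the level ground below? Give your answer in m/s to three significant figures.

vₓ = 50.20 cos 26.6° = 44.89 m/s; v_y0 = 50.20 sin 26.6° = 22.48 m/s.
With up positive and y = 0 at the ground: y(t) = 47.2 + (22.48) t − 4.905 t². Setting y = 0 and taking the positive root: t = [22.48 + √(22.48² + 2·9.81·47.2)] / 9.81 = (22.48 + 37.83) / 9.81 = 6.148 s.
Vertical velocity at impact: v_y = v_y0 − g t = 22.48 − 9.81 × 6.148 = −37.83 m/s.
Speed: |v| = √(vₓ² + v_y²) = √(44.89² + 37.83²) = 58.70 m/s.

58.7 m/s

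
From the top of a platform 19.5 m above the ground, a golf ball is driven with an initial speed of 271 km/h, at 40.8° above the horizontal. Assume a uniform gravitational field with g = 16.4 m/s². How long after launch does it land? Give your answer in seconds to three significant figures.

Convert: 271 km/h = 271/3.6 = 75.28 m/s.
Horizontal component vₓ = 75.28 cos 40.8° = 56.98 m/s; vertical v_y0 = 75.28 sin 40.8° = 49.19 m/s.
Vertical motion (up positive, ground at y = 0): 8.200 t² − (49.19) t − 19.5 = 0, so t = (49.19 + √(49.19² + 2·16.4·19.5)) / 16.4 = (49.19 + 55.31) / 16.4 = 6.372 s.

6.37 s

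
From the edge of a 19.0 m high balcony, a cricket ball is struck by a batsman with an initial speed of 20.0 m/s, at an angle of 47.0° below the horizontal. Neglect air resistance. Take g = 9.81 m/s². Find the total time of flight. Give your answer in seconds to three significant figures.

Resolve: vₓ = 20.00 cos 47.0° = 13.64 m/s and v_y0 = −14.63 m/s (downward).
With up positive and y = 0 at the ground: y(t) = 19.0 + (−14.63) t − 4.905 t². Setting y = 0 and taking the positive root: t = [−14.63 + √(14.63² + 2·9.81·19.0)] / 9.81 = (−14.63 + 24.22) / 9.81 = 0.9781 s.

0.978 s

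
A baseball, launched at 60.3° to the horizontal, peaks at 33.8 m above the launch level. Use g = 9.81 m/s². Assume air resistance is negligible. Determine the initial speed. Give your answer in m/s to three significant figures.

At the peak v_y = 0, so v_y0 = √(2gH) = √(2 × 9.81 × 33.8) = 25.75 m/s.
v_y0 = v₀ sin θ ⇒ v₀ = 25.75 / sin 60.3° = 29.65 m/s.

29.6 m/s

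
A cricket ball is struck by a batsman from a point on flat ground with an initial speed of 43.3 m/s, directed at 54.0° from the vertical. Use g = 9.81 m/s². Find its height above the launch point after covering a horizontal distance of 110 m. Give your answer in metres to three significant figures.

31.6 m

Resolve: vₓ = 43.30 sin 54.0° = 35.03 m/s and v_y0 = 43.30 cos 54.0° = 25.45 m/s.
At x = 110 m, t = x/vₓ = 110/35.03 = 3.140 s.
Height: y = v_y0 t − ½ g t² = 25.45 × 3.140 − 4.905 × 3.140² = 79.92 − 48.37 = 31.55 m.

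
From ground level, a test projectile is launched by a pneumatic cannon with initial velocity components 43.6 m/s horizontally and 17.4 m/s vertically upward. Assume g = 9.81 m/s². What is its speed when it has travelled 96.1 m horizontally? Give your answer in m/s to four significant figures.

43.80 m/s

Time to reach x = 96.1 m: t = x/vₓ = 96.1/43.60 = 2.204 s.
Vertical velocity there: v_y = v_y0 − g t = 17.40 − 9.81 × 2.204 = −4.222 m/s.
Speed: √(vₓ² + v_y²) = √(43.60² + 4.222²) = 43.80 m/s.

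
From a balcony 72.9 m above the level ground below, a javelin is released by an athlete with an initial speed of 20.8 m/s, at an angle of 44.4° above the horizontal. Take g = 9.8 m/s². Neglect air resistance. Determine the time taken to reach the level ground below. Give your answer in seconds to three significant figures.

5.62 s

Horizontal component vₓ = 20.80 cos 44.4° = 14.86 m/s; vertical v_y0 = 20.80 sin 44.4° = 14.55 m/s.
Vertical motion (up positive, ground at y = 0): 4.900 t² − (14.55) t − 72.9 = 0, so t = (14.55 + √(14.55² + 2·9.80·72.9)) / 9.80 = (14.55 + 40.50) / 9.80 = 5.618 s.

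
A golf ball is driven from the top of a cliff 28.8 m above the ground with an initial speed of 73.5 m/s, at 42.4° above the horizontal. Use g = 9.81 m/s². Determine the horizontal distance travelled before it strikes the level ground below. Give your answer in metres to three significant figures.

vₓ = 73.50 cos 42.4° = 54.28 m/s; v_y0 = 73.50 sin 42.4° = 49.56 m/s.
With up positive and y = 0 at the ground: y(t) = 28.8 + (49.56) t − 4.905 t². Setting y = 0 and taking the positive root: t = [49.56 + √(49.56² + 2·9.81·28.8)] / 9.81 = (49.56 + 54.97) / 9.81 = 10.66 s.
Horizontal distance: R = vₓ t = 54.28 × 10.66 = 578.3 m.

578 m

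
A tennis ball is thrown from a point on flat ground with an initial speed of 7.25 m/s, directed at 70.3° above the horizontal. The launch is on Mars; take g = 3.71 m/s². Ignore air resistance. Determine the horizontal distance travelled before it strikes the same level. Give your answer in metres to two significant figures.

Horizontal component vₓ = 7.250 cos 70.3° = 2.444 m/s; vertical v_y0 = 7.250 sin 70.3° = 6.826 m/s.
Time aloft: T = 2 v_y0 / g = 2 × 6.826 / 3.71 = 3.680 s.
Horizontal distance R = vₓ T = 2.444 × 3.680 = 8.993 m.

9.0 m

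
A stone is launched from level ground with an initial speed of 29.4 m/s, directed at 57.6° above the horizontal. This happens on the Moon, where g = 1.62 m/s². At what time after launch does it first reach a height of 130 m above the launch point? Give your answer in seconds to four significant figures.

6.703 s

Resolve: vₓ = 29.40 cos 57.6° = 15.75 m/s and v_y0 = 29.40 sin 57.6° = 24.82 m/s.
Height y(t) = 24.82 t − 0.8100 t² = 130 gives 0.8100 t² − 24.82 t + 130 = 0.
Quadratic formula: t = (24.82 ± √194.99) / 1.62 = (24.82 ± 13.96) / 1.62 → t = 6.703 s or 23.94 s.
The first (ascending) time is 6.703 s.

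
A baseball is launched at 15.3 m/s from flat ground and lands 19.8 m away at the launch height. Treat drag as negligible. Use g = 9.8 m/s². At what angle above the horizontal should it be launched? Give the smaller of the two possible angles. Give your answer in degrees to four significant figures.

27.99°

From R = (v₀²/g) sin 2θ: sin 2θ = 9.80 × 19.8 / 234.09 = 0.8289.
2θ = 55.99° or 180° − 55.99° = 124.0°, so θ = 27.99° or 62.01°.
The smaller angle is 27.99°.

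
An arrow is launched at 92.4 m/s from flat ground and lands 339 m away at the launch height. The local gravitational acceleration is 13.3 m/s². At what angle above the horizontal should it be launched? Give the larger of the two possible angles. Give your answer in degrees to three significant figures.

74.1°

R = v₀² sin 2θ / g gives sin 2θ = gR/v₀² = 13.3·339/92.4² = 0.5281.
2θ = 31.88° or 180° − 31.88° = 148.1°, so θ = 15.94° or 74.06°.
The larger angle is 74.06°.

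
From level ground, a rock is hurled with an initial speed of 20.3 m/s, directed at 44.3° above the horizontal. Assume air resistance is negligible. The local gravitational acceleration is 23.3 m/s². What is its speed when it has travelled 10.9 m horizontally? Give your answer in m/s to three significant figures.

14.9 m/s

vₓ = 20.30 cos 44.3° = 14.53 m/s; v_y0 = 20.30 sin 44.3° = 14.18 m/s.
At x = 10.9 m, t = x/vₓ = 10.9/14.53 = 0.7502 s.
Vertical velocity there: v_y = v_y0 − g t = 14.18 − 23.3 × 0.7502 = −3.303 m/s.
Speed: √(vₓ² + v_y²) = √(14.53² + 3.303²) = 14.90 m/s.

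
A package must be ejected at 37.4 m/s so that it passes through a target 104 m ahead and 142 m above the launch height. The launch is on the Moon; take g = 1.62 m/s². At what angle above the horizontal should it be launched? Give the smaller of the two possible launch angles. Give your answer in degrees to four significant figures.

Trajectory: y = x tanθ − g x² (1 + tan²θ)/(2v₀²). With x = 104, y = 142, v₀ = 37.4, g = 1.62:
6.263 tan²θ − 104 tanθ + (148.3) = 0.
tanθ = [104 ± √(104² − 4 × 6.263 × (148.3))] / (2 × 6.263) = (104 ± 84.27) / 12.53, giving tanθ = 1.575 or 15.03.
θ = 57.59° or 86.19°; the smaller is 57.59°.

57.59°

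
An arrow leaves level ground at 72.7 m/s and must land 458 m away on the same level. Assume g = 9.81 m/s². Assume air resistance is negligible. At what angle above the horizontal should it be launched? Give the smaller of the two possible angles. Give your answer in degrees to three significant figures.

29.1°

From R = (v₀²/g) sin 2θ: sin 2θ = 9.81 × 458 / 5285.3 = 0.8501.
2θ = 58.22° or 180° − 58.22° = 121.8°, so θ = 29.11° or 60.89°.
The smaller angle is 29.11°.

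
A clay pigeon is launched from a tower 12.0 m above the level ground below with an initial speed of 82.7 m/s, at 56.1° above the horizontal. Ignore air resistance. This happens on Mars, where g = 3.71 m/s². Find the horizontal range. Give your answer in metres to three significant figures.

1710 m

vₓ = 82.70 cos 56.1° = 46.13 m/s; v_y0 = 82.70 sin 56.1° = 68.64 m/s.
Vertical motion (up positive, ground at y = 0): 1.855 t² − (68.64) t − 12.0 = 0, so t = (68.64 + √(68.64² + 2·3.71·12.0)) / 3.71 = (68.64 + 69.29) / 3.71 = 37.18 s.
Horizontal distance: R = vₓ t = 46.13 × 37.18 = 1715 m.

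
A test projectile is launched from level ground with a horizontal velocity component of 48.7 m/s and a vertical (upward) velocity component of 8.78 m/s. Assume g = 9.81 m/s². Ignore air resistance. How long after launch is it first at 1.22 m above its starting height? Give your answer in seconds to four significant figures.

Set y = v_y0 t − ½ g t² = 1.22: 4.905 t² − 8.780 t + 1.22 = 0.
Quadratic formula: t = (8.780 ± √53.152) / 9.81 = (8.780 ± 7.291) / 9.81 → t = 0.1518 s or 1.638 s.
The first (ascending) time is 0.1518 s.

0.1518 s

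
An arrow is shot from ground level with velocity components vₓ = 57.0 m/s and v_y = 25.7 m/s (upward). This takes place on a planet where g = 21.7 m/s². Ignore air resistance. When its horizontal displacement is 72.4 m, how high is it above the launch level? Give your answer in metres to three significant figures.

15.1 m

x = vₓ t ⇒ t = 72.4/57.00 = 1.270 s.
Height: y = v_y0 t − ½ g t² = 25.70 × 1.270 − 10.85 × 1.270² = 32.64 − 17.50 = 15.14 m.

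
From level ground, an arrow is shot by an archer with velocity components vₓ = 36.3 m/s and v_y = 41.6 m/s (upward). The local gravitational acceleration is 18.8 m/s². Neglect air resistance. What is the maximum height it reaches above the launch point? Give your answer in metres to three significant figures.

46.0 m

Peak height H = v_y0² / (2g) = 1730.6 / 37.60 = 46.03 m.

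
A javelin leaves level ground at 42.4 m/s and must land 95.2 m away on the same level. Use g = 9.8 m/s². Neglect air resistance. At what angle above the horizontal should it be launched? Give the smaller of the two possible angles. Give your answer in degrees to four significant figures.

From R = (v₀²/g) sin 2θ: sin 2θ = 9.80 × 95.2 / 1797.8 = 0.5190.
2θ = 31.26° or 180° − 31.26° = 148.7°, so θ = 15.63° or 74.37°.
The smaller angle is 15.63°.

15.63°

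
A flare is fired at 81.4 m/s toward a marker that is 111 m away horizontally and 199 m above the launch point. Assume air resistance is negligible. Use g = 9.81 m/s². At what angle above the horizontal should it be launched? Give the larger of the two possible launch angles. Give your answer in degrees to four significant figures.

84.21°

Trajectory: y = x tanθ − g x² (1 + tan²θ)/(2v₀²). With x = 111, y = 199, v₀ = 81.4, g = 9.81:
9.121 tan²θ − 111 tanθ + (208.1) = 0.
tanθ = [111 ± √(111² − 4 × 9.121 × (208.1))] / (2 × 9.121) = (111 ± 68.76) / 18.24, giving tanθ = 2.316 or 9.854.
θ = 66.64° or 84.21°; the larger is 84.21°.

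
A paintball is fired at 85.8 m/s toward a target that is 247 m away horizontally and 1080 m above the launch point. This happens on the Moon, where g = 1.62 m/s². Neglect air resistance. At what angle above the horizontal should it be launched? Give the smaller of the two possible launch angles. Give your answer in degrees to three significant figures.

78.9°

Trajectory: y = x tanθ − g x² (1 + tan²θ)/(2v₀²). With x = 247, y = 1080, v₀ = 85.8, g = 1.62:
6.713 tan²θ − 247 tanθ + (1087) = 0.
tanθ = [247 ± √(247² − 4 × 6.713 × (1087))] / (2 × 6.713) = (247 ± 178.4) / 13.43, giving tanθ = 5.109 or 31.69.
θ = 78.93° or 88.19°; the smaller is 78.93°.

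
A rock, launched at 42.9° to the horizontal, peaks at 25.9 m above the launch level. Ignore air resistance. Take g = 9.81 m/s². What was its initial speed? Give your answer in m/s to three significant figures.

At the peak v_y = 0, so v_y0 = √(2gH) = √(2 × 9.81 × 25.9) = 22.54 m/s.
v_y0 = v₀ sin θ ⇒ v₀ = 22.54 / sin 42.9° = 33.12 m/s.

33.1 m/s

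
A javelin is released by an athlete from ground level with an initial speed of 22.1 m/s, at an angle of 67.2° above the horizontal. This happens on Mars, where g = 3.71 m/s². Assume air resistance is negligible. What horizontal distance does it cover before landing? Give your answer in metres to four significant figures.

Components: vₓ = 22.10 cos 67.2° = 8.564 m/s, v_y0 = 22.10 sin 67.2° = 20.37 m/s.
Flight time T = 2 v_y0 / g = 10.98 s.
Horizontal distance R = vₓ T = 8.564 × 10.98 = 94.06 m.

94.06 m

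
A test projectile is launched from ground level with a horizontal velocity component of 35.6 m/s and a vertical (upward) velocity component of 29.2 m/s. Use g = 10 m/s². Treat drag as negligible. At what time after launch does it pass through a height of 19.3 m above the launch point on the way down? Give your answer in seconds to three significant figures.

5.08 s

Height y(t) = 29.20 t − 5.000 t² = 19.3 gives 5.000 t² − 29.20 t + 19.3 = 0.
Quadratic formula: t = (29.20 ± √466.64) / 10.0 = (29.20 ± 21.60) / 10.0 → t = 0.7598 s or 5.080 s.
The descending-branch root is 5.080 s.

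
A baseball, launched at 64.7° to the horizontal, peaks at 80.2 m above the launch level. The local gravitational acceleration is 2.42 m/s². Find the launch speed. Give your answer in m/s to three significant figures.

21.8 m/s

At the peak v_y = 0, so v_y0 = √(2gH) = √(2 × 2.42 × 80.2) = 19.70 m/s.
v_y0 = v₀ sin θ ⇒ v₀ = 19.70 / sin 64.7° = 21.79 m/s.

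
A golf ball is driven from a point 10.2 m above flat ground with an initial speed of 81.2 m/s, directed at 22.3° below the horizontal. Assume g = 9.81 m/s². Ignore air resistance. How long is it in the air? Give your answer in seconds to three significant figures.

Components: vₓ = 81.20 cos 22.3° = 75.13 m/s, v_y0 = −30.81 m/s (downward).
Vertical motion (up positive, ground at y = 0): 4.905 t² − (−30.81) t − 10.2 = 0, so t = (−30.81 + √(30.81² + 2·9.81·10.2)) / 9.81 = (−30.81 + 33.90) / 9.81 = 0.3152 s.

0.315 s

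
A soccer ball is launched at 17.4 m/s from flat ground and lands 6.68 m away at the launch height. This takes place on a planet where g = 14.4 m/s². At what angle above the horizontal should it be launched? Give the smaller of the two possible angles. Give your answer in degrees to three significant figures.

9.26°

Level-ground range R = v₀² sin(2θ)/g ⇒ sin(2θ) = gR/v₀² = 14.4 × 6.68 / 17.4² = 0.3177.
2θ = 18.52° or 180° − 18.52° = 161.5°, so θ = 9.262° or 80.74°.
The smaller angle is 9.262°.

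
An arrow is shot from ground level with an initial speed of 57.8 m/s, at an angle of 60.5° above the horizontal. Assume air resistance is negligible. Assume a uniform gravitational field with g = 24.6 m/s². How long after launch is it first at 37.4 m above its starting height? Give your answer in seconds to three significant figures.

0.977 s

Horizontal component vₓ = 57.80 cos 60.5° = 28.46 m/s; vertical v_y0 = 57.80 sin 60.5° = 50.31 m/s.
Set y = v_y0 t − ½ g t² = 37.4: 12.30 t² − 50.31 t + 37.4 = 0.
t = [50.31 ± √(50.31² − 2·24.6·37.4)] / 24.6 = (50.31 ± 26.28) / 24.6, so t = 0.9767 s or t = 3.113 s.
The first (ascending) time is 0.9767 s.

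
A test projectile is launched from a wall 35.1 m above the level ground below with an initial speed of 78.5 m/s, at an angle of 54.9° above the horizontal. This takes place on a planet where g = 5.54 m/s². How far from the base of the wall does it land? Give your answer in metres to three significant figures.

Horizontal component vₓ = 78.50 cos 54.9° = 45.14 m/s; vertical v_y0 = 78.50 sin 54.9° = 64.22 m/s.
Vertical motion (up positive, ground at y = 0): 2.770 t² − (64.22) t − 35.1 = 0, so t = (64.22 + √(64.22² + 2·5.54·35.1)) / 5.54 = (64.22 + 67.18) / 5.54 = 23.72 s.
Horizontal distance: R = vₓ t = 45.14 × 23.72 = 1071 m.

1070 m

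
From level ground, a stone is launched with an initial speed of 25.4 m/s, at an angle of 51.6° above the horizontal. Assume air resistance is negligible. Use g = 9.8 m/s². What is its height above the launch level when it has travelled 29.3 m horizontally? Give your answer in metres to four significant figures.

20.07 m

Horizontal component vₓ = 25.40 cos 51.6° = 15.78 m/s; vertical v_y0 = 25.40 sin 51.6° = 19.91 m/s.
x = vₓ t ⇒ t = 29.3/15.78 = 1.857 s.
Height: y = v_y0 t − ½ g t² = 19.91 × 1.857 − 4.900 × 1.857² = 36.97 − 16.90 = 20.07 m.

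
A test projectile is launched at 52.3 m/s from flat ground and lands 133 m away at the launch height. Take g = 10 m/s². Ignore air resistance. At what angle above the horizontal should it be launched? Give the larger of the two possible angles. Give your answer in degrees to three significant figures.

75.5°

Level-ground range R = v₀² sin(2θ)/g ⇒ sin(2θ) = gR/v₀² = 10.0 × 133 / 52.3² = 0.4862.
2θ = 29.09° or 180° − 29.09° = 150.9°, so θ = 14.55° or 75.45°.
The larger angle is 75.45°.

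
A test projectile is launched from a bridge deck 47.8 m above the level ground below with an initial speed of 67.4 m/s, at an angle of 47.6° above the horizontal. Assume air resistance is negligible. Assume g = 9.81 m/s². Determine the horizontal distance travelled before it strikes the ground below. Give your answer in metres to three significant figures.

Components: vₓ = 67.40 cos 47.6° = 45.45 m/s, v_y0 = 67.40 sin 47.6° = 49.77 m/s.
Vertical motion (up positive, ground at y = 0): 4.905 t² − (49.77) t − 47.8 = 0, so t = (49.77 + √(49.77² + 2·9.81·47.8)) / 9.81 = (49.77 + 58.44) / 9.81 = 11.03 s.
Horizontal distance: R = vₓ t = 45.45 × 11.03 = 501.3 m.

501 m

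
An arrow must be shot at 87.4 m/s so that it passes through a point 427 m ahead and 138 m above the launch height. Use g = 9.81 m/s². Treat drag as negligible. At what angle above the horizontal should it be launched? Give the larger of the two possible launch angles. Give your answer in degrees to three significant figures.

Trajectory: y = x tanθ − g x² (1 + tan²θ)/(2v₀²). With x = 427, y = 138, v₀ = 87.4, g = 9.81:
117.1 tan²θ − 427 tanθ + (255.1) = 0.
tanθ = [427 ± √(427² − 4 × 117.1 × (255.1))] / (2 × 117.1) = (427 ± 250.7) / 234.2, giving tanθ = 0.7527 or 2.894.
θ = 36.97° or 70.94°; the larger is 70.94°.

70.9°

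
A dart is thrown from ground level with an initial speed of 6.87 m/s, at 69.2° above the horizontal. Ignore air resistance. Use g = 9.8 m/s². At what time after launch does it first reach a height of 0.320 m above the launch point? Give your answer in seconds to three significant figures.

Horizontal component vₓ = 6.870 cos 69.2° = 2.440 m/s; vertical v_y0 = 6.870 sin 69.2° = 6.422 m/s.
Height y(t) = 6.422 t − 4.900 t² = 0.320 gives 4.900 t² − 6.422 t + 0.320 = 0.
t = [6.422 ± √(6.422² − 2·9.80·0.320)] / 9.80 = (6.422 ± 5.914) / 9.80, so t = 0.05188 s or t = 1.259 s.
The first (ascending) time is 0.05188 s.

0.0519 s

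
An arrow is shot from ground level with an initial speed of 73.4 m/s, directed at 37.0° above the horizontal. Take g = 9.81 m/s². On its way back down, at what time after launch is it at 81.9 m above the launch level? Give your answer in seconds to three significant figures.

6.39 s

vₓ = 73.40 cos 37.0° = 58.62 m/s; v_y0 = 73.40 sin 37.0° = 44.17 m/s.
Set y = v_y0 t − ½ g t² = 81.9: 4.905 t² − 44.17 t + 81.9 = 0.
Quadratic formula: t = (44.17 ± √344.40) / 9.81 = (44.17 ± 18.56) / 9.81 → t = 2.611 s or 6.395 s.
The descending-branch root is 6.395 s.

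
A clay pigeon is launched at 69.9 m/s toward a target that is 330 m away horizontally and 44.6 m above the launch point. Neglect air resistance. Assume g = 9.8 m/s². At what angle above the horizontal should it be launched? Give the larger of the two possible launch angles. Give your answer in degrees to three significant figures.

67.8°

Trajectory: y = x tanθ − g x² (1 + tan²θ)/(2v₀²). With x = 330, y = 44.6, v₀ = 69.9, g = 9.80:
109.2 tan²θ − 330 tanθ + (153.8) = 0.
tanθ = [330 ± √(330² − 4 × 109.2 × (153.8))] / (2 × 109.2) = (330 ± 204.2) / 218.4, giving tanθ = 0.5758 or 2.446.
θ = 29.93° or 67.76°; the larger is 67.76°.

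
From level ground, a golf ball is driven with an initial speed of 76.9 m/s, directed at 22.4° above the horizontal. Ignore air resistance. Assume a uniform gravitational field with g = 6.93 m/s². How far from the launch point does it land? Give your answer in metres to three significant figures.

601 m

Resolve: vₓ = 76.90 cos 22.4° = 71.10 m/s and v_y0 = 76.90 sin 22.4° = 29.30 m/s.
Time aloft: T = 2 v_y0 / g = 2 × 29.30 / 6.93 = 8.457 s.
Range: R = vₓ T = 71.10 × 8.457 = 601.3 m.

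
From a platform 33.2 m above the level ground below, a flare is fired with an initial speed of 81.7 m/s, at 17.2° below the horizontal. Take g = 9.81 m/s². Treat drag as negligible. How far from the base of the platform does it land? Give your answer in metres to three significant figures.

Horizontal component vₓ = 81.70 cos 17.2° = 78.05 m/s; vertical v_y0 = −24.16 m/s (downward).
The projectile lands when y = 33.2 + (−24.16) t − ½·9.81·t² = 0. Positive root: t = (−24.16 + √(24.16² + 2·9.81·33.2)) / 9.81 = (−24.16 + 35.14) / 9.81 = 1.120 s.
Horizontal distance: R = vₓ t = 78.05 × 1.120 = 87.39 m.

87.4 m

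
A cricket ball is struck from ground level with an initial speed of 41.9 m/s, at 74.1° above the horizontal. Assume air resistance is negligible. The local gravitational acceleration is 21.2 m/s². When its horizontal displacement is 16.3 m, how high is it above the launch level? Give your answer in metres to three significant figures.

35.8 m

vₓ = 41.90 cos 74.1° = 11.48 m/s; v_y0 = 41.90 sin 74.1° = 40.30 m/s.
At x = 16.3 m, t = x/vₓ = 16.3/11.48 = 1.420 s.
Height: y = v_y0 t − ½ g t² = 40.30 × 1.420 − 10.60 × 1.420² = 57.22 − 21.37 = 35.85 m.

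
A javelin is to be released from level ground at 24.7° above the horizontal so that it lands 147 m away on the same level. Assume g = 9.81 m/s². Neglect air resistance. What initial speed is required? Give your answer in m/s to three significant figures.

On level ground R = v₀² sin 2θ / g ⇒ v₀ = √(gR / sin 2θ).
v₀ = √(9.81 × 147 / sin 49.40°) = √(1442 / 0.7593) = √1899.3 = 43.58 m/s.

43.6 m/s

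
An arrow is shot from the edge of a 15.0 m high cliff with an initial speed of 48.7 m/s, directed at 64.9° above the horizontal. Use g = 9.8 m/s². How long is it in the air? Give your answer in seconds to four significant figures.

9.328 s

Resolve: vₓ = 48.70 cos 64.9° = 20.66 m/s and v_y0 = 48.70 sin 64.9° = 44.10 m/s.
Vertical motion (up positive, ground at y = 0): 4.900 t² − (44.10) t − 15.0 = 0, so t = (44.10 + √(44.10² + 2·9.80·15.0)) / 9.80 = (44.10 + 47.32) / 9.80 = 9.328 s.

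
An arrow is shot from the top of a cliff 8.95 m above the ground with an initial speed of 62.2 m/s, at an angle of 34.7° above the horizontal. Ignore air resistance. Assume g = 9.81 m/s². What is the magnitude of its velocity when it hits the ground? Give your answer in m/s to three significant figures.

63.6 m/s

Resolve: vₓ = 62.20 cos 34.7° = 51.14 m/s and v_y0 = 62.20 sin 34.7° = 35.41 m/s.
The projectile lands when y = 8.95 + (35.41) t − ½·9.81·t² = 0. Positive root: t = (35.41 + √(35.41² + 2·9.81·8.95)) / 9.81 = (35.41 + 37.81) / 9.81 = 7.463 s.
Vertical velocity at impact: v_y = v_y0 − g t = 35.41 − 9.81 × 7.463 = −37.81 m/s.
Speed: |v| = √(vₓ² + v_y²) = √(51.14² + 37.81²) = 63.60 m/s.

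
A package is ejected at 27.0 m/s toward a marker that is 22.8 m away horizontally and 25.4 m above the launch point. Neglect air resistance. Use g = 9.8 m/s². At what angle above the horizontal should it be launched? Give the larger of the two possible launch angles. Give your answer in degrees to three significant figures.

78.2°

Trajectory: y = x tanθ − g x² (1 + tan²θ)/(2v₀²). With x = 22.8, y = 25.4, v₀ = 27.0, g = 9.80:
3.494 tan²θ − 22.8 tanθ + (28.89) = 0.
tanθ = [22.8 ± √(22.8² − 4 × 3.494 × (28.89))] / (2 × 3.494) = (22.8 ± 10.77) / 6.988, giving tanθ = 1.721 or 4.804.
θ = 59.85° or 78.24°; the larger is 78.24°.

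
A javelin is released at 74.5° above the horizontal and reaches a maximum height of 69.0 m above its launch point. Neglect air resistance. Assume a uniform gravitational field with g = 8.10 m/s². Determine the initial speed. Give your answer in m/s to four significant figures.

34.70 m/s

At the peak v_y = 0, so v_y0 = √(2gH) = √(2 × 8.10 × 69.0) = 33.43 m/s.
v_y0 = v₀ sin θ ⇒ v₀ = 33.43 / sin 74.5° = 34.70 m/s.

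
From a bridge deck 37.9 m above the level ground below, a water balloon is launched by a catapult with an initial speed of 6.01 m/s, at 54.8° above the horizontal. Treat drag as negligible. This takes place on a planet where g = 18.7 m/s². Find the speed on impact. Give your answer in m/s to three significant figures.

38.1 m/s

Horizontal component vₓ = 6.010 cos 54.8° = 3.464 m/s; vertical v_y0 = 6.010 sin 54.8° = 4.911 m/s.
With up positive and y = 0 at the ground: y(t) = 37.9 + (4.911) t − 9.350 t². Setting y = 0 and taking the positive root: t = [4.911 + √(4.911² + 2·18.7·37.9)] / 18.7 = (4.911 + 37.97) / 18.7 = 2.293 s.
Vertical velocity at impact: v_y = v_y0 − g t = 4.911 − 18.7 × 2.293 = −37.97 m/s.
Speed: |v| = √(vₓ² + v_y²) = √(3.464² + 37.97²) = 38.13 m/s.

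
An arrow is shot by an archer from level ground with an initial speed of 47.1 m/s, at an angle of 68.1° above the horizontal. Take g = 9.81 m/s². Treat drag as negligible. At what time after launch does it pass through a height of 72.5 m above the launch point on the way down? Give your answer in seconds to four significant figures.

Resolve: vₓ = 47.10 cos 68.1° = 17.57 m/s and v_y0 = 47.10 sin 68.1° = 43.70 m/s.
Height y(t) = 43.70 t − 4.905 t² = 72.5 gives 4.905 t² − 43.70 t + 72.5 = 0.
Quadratic formula: t = (43.70 ± √487.34) / 9.81 = (43.70 ± 22.08) / 9.81 → t = 2.204 s or 6.705 s.
The descending-branch root is 6.705 s.

6.705 s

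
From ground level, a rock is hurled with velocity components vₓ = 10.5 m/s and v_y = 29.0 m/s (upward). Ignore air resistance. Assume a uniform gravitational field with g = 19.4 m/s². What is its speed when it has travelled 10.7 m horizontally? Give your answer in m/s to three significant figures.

At x = 10.7 m, t = x/vₓ = 10.7/10.50 = 1.019 s.
Vertical velocity there: v_y = v_y0 − g t = 29.00 − 19.4 × 1.019 = 9.230 m/s.
Speed: √(vₓ² + v_y²) = √(10.50² + 9.230²) = 13.98 m/s.

14.0 m/s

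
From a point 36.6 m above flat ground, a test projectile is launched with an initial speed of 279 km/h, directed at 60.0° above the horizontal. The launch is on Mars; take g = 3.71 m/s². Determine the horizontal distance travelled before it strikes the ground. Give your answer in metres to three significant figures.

Convert: 279 km/h = 279/3.6 = 77.50 m/s.
Horizontal component vₓ = 77.50 cos 60.0° = 38.75 m/s; vertical v_y0 = 77.50 sin 60.0° = 67.12 m/s.
The projectile lands when y = 36.6 + (67.12) t − ½·3.71·t² = 0. Positive root: t = (67.12 + √(67.12² + 2·3.71·36.6)) / 3.71 = (67.12 + 69.11) / 3.71 = 36.72 s.
Horizontal distance: R = vₓ t = 38.75 × 36.72 = 1423 m.

1420 m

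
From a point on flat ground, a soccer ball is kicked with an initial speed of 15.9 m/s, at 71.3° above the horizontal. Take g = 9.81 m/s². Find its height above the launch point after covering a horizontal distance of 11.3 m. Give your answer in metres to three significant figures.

Horizontal component vₓ = 15.90 cos 71.3° = 5.098 m/s; vertical v_y0 = 15.90 sin 71.3° = 15.06 m/s.
Time to reach x = 11.3 m: t = x/vₓ = 11.3/5.098 = 2.217 s.
Height: y = v_y0 t − ½ g t² = 15.06 × 2.217 − 4.905 × 2.217² = 33.38 − 24.10 = 9.283 m.

9.28 m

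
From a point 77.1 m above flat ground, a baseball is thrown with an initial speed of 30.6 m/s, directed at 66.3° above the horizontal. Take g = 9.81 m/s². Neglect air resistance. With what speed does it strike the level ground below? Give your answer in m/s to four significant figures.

49.49 m/s

Horizontal component vₓ = 30.60 cos 66.3° = 12.30 m/s; vertical v_y0 = 30.60 sin 66.3° = 28.02 m/s.
The projectile lands when y = 77.1 + (28.02) t − ½·9.81·t² = 0. Positive root: t = (28.02 + √(28.02² + 2·9.81·77.1)) / 9.81 = (28.02 + 47.94) / 9.81 = 7.743 s.
Vertical velocity at impact: v_y = v_y0 − g t = 28.02 − 9.81 × 7.743 = −47.94 m/s.
Speed: |v| = √(vₓ² + v_y²) = √(12.30² + 47.94²) = 49.49 m/s.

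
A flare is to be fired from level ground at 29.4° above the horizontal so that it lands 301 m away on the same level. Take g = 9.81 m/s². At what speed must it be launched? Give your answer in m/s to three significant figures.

58.8 m/s

From R = (v₀² / g) sin 2θ: v₀ = √(gR / sin 2θ).
v₀ = √(9.81 × 301 / sin 58.80°) = √(2953 / 0.8554) = √3452.1 = 58.75 m/s.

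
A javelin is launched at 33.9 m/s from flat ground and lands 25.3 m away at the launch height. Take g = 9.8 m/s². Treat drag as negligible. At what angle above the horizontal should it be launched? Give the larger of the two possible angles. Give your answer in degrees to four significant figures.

83.77°

R = v₀² sin 2θ / g gives sin 2θ = gR/v₀² = 9.80·25.3/33.9² = 0.2157.
2θ = 12.46° or 180° − 12.46° = 167.5°, so θ = 6.230° or 83.77°.
The larger angle is 83.77°.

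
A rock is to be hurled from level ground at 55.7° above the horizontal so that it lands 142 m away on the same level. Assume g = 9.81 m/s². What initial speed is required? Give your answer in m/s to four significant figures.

Level-ground range: R = v₀² sin(2θ)/g, so v₀ = √(gR / sin 2θ).
v₀ = √(9.81 × 142 / sin 111.4°) = √(1393 / 0.9311) = √1496.2 = 38.68 m/s.

38.68 m/s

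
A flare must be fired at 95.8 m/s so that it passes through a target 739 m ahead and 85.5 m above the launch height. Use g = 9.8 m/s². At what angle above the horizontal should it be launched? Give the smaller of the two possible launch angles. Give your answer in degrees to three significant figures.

35.3°

Trajectory: y = x tanθ − g x² (1 + tan²θ)/(2v₀²). With x = 739, y = 85.5, v₀ = 95.8, g = 9.80:
291.6 tan²θ − 739 tanθ + (377.1) = 0.
tanθ = [739 ± √(739² − 4 × 291.6 × (377.1))] / (2 × 291.6) = (739 ± 326.1) / 583.2, giving tanθ = 0.7081 or 1.826.
θ = 35.30° or 61.30°; the smaller is 35.30°.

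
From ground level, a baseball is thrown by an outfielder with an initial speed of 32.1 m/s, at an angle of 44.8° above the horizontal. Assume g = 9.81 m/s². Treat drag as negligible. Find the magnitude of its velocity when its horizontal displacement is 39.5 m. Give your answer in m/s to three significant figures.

23.5 m/s

Components: vₓ = 32.10 cos 44.8° = 22.78 m/s, v_y0 = 32.10 sin 44.8° = 22.62 m/s.
Time to reach x = 39.5 m: t = x/vₓ = 39.5/22.78 = 1.734 s.
Vertical velocity there: v_y = v_y0 − g t = 22.62 − 9.81 × 1.734 = 5.606 m/s.
Speed: √(vₓ² + v_y²) = √(22.78² + 5.606²) = 23.46 m/s.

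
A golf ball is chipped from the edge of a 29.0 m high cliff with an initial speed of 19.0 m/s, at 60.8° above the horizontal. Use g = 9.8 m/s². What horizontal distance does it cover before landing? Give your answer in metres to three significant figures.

Resolve: vₓ = 19.00 cos 60.8° = 9.269 m/s and v_y0 = 19.00 sin 60.8° = 16.59 m/s.
Vertical motion (up positive, ground at y = 0): 4.900 t² − (16.59) t − 29.0 = 0, so t = (16.59 + √(16.59² + 2·9.80·29.0)) / 9.80 = (16.59 + 29.04) / 9.80 = 4.656 s.
Horizontal distance: R = vₓ t = 9.269 × 4.656 = 43.16 m.

43.2 m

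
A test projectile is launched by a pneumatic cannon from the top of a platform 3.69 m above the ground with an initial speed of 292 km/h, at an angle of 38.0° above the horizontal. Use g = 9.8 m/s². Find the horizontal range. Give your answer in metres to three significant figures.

656 m

Convert: 292 km/h = 292/3.6 = 81.11 m/s.
Components: vₓ = 81.11 cos 38.0° = 63.92 m/s, v_y0 = 81.11 sin 38.0° = 49.94 m/s.
With up positive and y = 0 at the ground: y(t) = 3.69 + (49.94) t − 4.900 t². Setting y = 0 and taking the positive root: t = [49.94 + √(49.94² + 2·9.80·3.69)] / 9.80 = (49.94 + 50.66) / 9.80 = 10.26 s.
Horizontal distance: R = vₓ t = 63.92 × 10.26 = 656.1 m.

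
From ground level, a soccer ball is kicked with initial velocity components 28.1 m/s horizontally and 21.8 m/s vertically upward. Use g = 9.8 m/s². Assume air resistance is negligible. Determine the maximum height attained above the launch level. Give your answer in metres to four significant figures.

24.25 m

At the apex v_y = 0, so H = v_y0²/(2g) = 21.80²/19.60 = 24.25 m.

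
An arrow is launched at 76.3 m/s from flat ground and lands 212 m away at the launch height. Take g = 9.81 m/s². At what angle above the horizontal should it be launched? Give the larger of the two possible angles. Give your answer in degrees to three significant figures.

79.5°

From R = (v₀²/g) sin 2θ: sin 2θ = 9.81 × 212 / 5821.7 = 0.3572.
2θ = 20.93° or 180° − 20.93° = 159.1°, so θ = 10.47° or 79.53°.
The larger angle is 79.53°.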